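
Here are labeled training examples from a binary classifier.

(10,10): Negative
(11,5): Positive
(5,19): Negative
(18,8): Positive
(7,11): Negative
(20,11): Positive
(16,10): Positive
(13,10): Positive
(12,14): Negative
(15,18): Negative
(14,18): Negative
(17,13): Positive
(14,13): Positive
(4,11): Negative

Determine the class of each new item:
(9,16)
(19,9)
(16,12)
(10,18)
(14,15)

The classifier is using: first > second.
(9,16) — 9 < 16, hence Negative. (19,9) — 19 > 9, hence Positive. (16,12) — 16 > 12, hence Positive. (10,18) — 10 < 18, hence Negative. (14,15) — 14 < 15, hence Negative.

Negative, Positive, Positive, Negative, Negative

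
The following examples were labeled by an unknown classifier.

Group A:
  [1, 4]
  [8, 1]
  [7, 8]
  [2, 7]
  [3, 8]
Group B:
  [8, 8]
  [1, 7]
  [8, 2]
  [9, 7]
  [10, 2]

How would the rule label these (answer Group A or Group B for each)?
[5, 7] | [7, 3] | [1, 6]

Rule: sum is odd. This holds for each 'Group A' example and fails for each 'Group B' one.
[5, 7]: Group B (5+7 = 12). [7, 3]: Group B (7+3 = 10). [1, 6]: Group A (1+6 = 7).

Group B, Group B, Group A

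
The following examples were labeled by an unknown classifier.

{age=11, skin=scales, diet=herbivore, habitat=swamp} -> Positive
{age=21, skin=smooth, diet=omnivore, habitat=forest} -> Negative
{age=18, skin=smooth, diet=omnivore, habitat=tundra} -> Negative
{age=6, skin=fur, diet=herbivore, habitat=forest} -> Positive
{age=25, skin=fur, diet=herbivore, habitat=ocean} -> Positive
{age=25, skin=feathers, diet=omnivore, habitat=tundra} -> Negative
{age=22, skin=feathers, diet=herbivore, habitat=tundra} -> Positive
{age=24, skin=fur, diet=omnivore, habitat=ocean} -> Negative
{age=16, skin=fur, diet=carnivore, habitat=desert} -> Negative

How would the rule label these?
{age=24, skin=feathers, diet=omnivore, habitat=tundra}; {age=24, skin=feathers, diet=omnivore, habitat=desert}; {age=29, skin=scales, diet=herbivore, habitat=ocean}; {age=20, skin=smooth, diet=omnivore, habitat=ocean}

Comparing the two groups points to one rule — diet is herbivore.
{age=24, skin=feathers, diet=omnivore, habitat=tundra}: diet is omnivore, fails the rule → Negative.
{age=24, skin=feathers, diet=omnivore, habitat=desert}: diet is omnivore, fails the rule → Negative.
{age=29, skin=scales, diet=herbivore, habitat=ocean}: diet is herbivore, checks out → Positive.
{age=20, skin=smooth, diet=omnivore, habitat=ocean}: diet is omnivore, fails the rule → Negative.

Negative, Negative, Positive, Negative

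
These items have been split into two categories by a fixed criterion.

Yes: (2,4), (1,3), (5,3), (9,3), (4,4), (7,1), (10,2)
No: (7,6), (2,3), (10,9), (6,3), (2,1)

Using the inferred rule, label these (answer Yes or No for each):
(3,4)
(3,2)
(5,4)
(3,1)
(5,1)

No, No, No, Yes, Yes

The simplest hypothesis consistent with all the labels is: sum is even.
No: (3,4), since 3+4 = 7.
No: (3,2), since 3+2 = 5.
No: (5,4), since 5+4 = 9.
Yes: (3,1), since 3+1 = 4.
Yes: (5,1), since 5+1 = 6.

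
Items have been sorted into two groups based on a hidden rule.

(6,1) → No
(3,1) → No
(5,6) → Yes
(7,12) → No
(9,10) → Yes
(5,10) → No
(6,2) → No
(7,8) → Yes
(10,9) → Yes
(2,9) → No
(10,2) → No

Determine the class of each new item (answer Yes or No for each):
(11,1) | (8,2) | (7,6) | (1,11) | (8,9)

No, No, Yes, No, Yes

The pattern is that an item is 'Yes' exactly when: |first − second| ≤ 1.
(11,1): No (|11−1| = 10). (8,2): No (|8−2| = 6). (7,6): Yes (|7−6| = 1). (1,11): No (|1−11| = 10). (8,9): Yes (|8−9| = 1).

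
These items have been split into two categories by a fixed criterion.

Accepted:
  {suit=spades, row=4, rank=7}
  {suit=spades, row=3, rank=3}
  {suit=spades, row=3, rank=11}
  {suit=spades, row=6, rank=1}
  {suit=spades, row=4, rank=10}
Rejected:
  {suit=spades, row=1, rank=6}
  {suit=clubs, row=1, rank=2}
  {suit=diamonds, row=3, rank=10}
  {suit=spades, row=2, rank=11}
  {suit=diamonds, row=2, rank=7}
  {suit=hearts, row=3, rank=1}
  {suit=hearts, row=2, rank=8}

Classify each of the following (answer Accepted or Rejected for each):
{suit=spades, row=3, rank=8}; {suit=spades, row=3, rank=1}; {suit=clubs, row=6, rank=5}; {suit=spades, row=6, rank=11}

Accepted, Accepted, Rejected, Accepted

The pattern is that an item is 'Accepted' exactly when: suit is spades AND row ≥ 3.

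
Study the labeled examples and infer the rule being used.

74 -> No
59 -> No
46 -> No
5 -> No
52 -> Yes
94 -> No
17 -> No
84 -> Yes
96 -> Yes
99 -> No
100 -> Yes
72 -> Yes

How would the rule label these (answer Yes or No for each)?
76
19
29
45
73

Yes, No, No, No, No

The rule appears to be: multiple of 4.
76 — 76 = 4·19, hence Yes. 19 — 19 = 4·4 + 3, hence No. 29 — 29 = 4·7 + 1, hence No. 45 — 45 = 4·11 + 1, hence No. 73 — 73 = 4·18 + 1, hence No.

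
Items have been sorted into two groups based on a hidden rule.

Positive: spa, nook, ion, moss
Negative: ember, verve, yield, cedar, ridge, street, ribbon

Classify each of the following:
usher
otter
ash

The rule appears to be: length ≤ 4.
usher → length 5 → Negative.
otter → length 5 → Negative.
ash → length 3 → Positive.

Negative, Negative, Positive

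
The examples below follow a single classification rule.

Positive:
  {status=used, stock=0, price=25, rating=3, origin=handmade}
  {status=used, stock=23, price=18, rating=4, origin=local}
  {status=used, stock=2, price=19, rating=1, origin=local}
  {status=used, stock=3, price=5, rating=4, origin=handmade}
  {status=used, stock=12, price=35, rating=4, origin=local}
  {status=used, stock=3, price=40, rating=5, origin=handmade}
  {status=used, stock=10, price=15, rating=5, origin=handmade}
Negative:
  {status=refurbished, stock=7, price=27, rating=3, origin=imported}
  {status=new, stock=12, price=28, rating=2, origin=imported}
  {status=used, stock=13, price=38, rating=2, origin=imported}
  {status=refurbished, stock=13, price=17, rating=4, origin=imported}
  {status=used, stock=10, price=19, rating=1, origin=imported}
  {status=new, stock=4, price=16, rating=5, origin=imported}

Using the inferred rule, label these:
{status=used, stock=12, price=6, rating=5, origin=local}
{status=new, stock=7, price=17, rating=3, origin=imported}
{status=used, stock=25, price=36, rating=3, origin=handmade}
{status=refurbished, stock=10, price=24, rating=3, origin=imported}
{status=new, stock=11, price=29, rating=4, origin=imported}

Positive, Negative, Positive, Negative, Negative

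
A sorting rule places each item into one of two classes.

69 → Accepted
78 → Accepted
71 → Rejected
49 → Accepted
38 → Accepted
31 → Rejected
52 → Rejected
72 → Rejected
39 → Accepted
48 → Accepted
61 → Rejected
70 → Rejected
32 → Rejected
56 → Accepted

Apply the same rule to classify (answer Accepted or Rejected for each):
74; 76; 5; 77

Accepted, Accepted, Rejected, Accepted

One predicate separates the groups cleanly: digit sum ≥ 10.
74 → digit sum 7+4 = 11 → Accepted. 76 → digit sum 7+6 = 13 → Accepted. 5 → digit sum 5 → Rejected. 77 → digit sum 7+7 = 14 → Accepted.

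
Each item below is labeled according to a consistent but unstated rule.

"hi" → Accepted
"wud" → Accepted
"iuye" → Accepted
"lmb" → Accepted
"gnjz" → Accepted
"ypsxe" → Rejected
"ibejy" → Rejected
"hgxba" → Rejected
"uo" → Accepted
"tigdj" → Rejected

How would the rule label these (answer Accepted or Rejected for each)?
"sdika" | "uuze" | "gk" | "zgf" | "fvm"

Rule: length ≤ 4. This holds for each 'Accepted' example and fails for each 'Rejected' one.
"sdika" — length 5, hence Rejected.
"uuze" — length 4, hence Accepted.
"gk" — length 2, hence Accepted.
"zgf" — length 3, hence Accepted.
"fvm" — length 3, hence Accepted.

Rejected, Accepted, Accepted, Accepted, Accepted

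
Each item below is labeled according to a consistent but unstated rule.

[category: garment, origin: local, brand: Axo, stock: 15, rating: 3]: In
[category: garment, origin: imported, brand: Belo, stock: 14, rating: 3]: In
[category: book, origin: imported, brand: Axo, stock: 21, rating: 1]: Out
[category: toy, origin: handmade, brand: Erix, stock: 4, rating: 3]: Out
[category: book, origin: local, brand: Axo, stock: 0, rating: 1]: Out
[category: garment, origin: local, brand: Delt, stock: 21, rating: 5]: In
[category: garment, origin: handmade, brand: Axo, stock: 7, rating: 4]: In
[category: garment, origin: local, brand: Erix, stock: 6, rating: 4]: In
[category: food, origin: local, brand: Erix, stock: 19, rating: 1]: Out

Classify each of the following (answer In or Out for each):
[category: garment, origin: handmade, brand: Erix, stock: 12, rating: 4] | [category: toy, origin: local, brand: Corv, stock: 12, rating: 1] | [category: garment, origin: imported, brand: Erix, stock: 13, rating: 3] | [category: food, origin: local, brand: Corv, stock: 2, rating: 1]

In, Out, In, Out

Looking at the examples, the only property every 'In' case has and every 'Out' case lacks is: category is garment.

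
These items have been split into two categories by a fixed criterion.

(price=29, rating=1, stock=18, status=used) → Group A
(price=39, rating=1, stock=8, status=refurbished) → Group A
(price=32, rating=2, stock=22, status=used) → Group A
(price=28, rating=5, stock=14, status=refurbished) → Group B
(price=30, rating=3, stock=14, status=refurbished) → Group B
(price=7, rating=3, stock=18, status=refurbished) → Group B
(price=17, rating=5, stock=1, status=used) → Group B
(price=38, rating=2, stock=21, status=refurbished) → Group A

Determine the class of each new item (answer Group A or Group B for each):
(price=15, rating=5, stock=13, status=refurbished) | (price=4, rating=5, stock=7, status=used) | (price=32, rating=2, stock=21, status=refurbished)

The pattern is that an item is 'Group A' exactly when: rating ≤ 2.
(price=15, rating=5, stock=13, status=refurbished): rating = 5, does not satisfy this → Group B.
(price=4, rating=5, stock=7, status=used): rating = 5, does not satisfy this → Group B.
(price=32, rating=2, stock=21, status=refurbished): rating = 2, matches → Group A.

Group B, Group B, Group A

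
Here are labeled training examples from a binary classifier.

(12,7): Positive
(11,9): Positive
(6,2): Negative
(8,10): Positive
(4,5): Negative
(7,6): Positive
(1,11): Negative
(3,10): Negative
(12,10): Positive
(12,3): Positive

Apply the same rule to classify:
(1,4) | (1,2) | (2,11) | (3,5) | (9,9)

Negative, Negative, Negative, Negative, Positive

All 'Positive' examples share one property — first ≥ 7 — and every 'Negative' example lacks it.
(1,4): first 1, doesn't qualify → Negative.
(1,2): first 1, doesn't qualify → Negative.
(2,11): first 2, doesn't qualify → Negative.
(3,5): first 3, doesn't qualify → Negative.
(9,9): first 9, has this property → Positive.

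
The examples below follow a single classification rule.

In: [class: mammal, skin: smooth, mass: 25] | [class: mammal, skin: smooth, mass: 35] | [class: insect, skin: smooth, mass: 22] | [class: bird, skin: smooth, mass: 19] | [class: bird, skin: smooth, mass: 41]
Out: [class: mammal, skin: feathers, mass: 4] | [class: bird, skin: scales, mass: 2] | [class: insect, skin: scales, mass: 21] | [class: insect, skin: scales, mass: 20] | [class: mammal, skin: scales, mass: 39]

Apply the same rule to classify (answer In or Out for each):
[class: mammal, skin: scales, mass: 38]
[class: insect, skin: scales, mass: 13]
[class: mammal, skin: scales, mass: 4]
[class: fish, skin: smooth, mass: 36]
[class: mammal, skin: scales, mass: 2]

Out, Out, Out, In, Out

Looking at the examples, the only property every 'In' case has and every 'Out' case lacks is: skin is smooth.
[class: mammal, skin: scales, mass: 38]: skin is scales, lacks this property → Out. [class: insect, skin: scales, mass: 13]: skin is scales, lacks this property → Out. [class: mammal, skin: scales, mass: 4]: skin is scales, lacks this property → Out. [class: fish, skin: smooth, mass: 36]: skin is smooth, qualifies → In. [class: mammal, skin: scales, mass: 2]: skin is scales, lacks this property → Out.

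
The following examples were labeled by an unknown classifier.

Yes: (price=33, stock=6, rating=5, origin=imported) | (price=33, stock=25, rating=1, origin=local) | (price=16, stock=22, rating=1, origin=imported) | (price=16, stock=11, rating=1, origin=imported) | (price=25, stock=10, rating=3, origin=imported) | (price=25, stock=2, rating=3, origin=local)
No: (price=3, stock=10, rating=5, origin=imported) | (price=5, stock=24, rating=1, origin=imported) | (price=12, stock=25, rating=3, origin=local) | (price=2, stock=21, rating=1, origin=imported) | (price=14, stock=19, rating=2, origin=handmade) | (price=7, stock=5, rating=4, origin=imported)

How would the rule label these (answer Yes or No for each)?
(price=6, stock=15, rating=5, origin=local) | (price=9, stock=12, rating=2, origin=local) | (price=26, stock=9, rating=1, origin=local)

No, No, Yes

The rule appears to be: price ≥ 16.
(price=6, stock=15, rating=5, origin=local) — price = 6, hence No. (price=9, stock=12, rating=2, origin=local) — price = 9, hence No. (price=26, stock=9, rating=1, origin=local) — price = 26, hence Yes.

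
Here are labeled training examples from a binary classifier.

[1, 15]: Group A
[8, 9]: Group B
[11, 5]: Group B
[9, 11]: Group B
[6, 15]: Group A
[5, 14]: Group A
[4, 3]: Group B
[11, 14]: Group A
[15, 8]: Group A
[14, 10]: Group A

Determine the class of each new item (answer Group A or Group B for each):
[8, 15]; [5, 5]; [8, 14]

Group A, Group B, Group A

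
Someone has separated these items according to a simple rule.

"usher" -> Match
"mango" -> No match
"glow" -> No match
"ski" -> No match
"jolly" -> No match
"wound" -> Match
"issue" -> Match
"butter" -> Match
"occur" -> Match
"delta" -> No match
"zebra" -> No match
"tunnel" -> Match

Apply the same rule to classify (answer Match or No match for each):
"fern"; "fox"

No match, No match

A rule that fits every label: contains 'u' — true of each 'Match' example, false of each 'No match' one.
No match: "fern", since no 'u'.
No match: "fox", since no 'u'.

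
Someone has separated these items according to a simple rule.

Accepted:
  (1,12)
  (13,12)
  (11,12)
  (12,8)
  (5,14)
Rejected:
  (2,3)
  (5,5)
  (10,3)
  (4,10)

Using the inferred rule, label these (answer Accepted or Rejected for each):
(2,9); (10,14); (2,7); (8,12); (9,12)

Rejected, Accepted, Rejected, Accepted, Accepted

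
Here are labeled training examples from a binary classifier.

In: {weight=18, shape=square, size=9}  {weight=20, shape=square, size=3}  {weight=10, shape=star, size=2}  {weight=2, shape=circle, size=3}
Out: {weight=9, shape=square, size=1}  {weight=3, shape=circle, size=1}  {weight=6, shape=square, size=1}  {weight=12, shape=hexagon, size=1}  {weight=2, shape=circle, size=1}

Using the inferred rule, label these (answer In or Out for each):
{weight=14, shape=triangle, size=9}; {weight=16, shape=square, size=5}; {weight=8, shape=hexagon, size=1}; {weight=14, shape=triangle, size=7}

The common property of the 'In' items is: size ≥ 2. No 'Out' item has it.
{weight=14, shape=triangle, size=9} — size = 9, hence In. {weight=16, shape=square, size=5} — size = 5, hence In. {weight=8, shape=hexagon, size=1} — size = 1, hence Out. {weight=14, shape=triangle, size=7} — size = 7, hence In.

In, In, Out, In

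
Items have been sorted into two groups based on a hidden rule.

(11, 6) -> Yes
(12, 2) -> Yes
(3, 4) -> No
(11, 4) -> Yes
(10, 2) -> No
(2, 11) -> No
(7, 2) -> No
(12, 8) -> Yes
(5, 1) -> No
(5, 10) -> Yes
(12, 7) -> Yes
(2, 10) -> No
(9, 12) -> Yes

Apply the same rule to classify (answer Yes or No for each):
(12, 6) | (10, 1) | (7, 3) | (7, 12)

Yes, No, No, Yes

The classifier is using: sum ≥ 14.
(12, 6) — 12+6 = 18, hence Yes. (10, 1) — 10+1 = 11, hence No. (7, 3) — 7+3 = 10, hence No. (7, 12) — 7+12 = 19, hence Yes.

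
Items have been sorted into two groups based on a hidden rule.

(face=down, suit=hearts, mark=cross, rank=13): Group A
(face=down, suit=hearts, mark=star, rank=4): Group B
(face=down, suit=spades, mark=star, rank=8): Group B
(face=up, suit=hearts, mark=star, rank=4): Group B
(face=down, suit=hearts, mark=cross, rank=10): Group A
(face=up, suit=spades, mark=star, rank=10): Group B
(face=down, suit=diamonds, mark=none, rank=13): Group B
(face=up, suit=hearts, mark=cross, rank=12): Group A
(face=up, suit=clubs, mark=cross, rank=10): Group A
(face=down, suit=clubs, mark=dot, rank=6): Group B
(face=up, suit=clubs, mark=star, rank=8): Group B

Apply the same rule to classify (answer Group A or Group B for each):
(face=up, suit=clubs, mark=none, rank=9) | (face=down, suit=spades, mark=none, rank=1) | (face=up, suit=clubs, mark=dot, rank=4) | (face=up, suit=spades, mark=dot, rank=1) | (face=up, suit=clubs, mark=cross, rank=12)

Group B, Group B, Group B, Group B, Group A

The distinguishing property — mark is cross — holds for all the 'Group A' cases and none of the 'Group B' cases.
Group B: (face=up, suit=clubs, mark=none, rank=9), since mark is none. Group B: (face=down, suit=spades, mark=none, rank=1), since mark is none. Group B: (face=up, suit=clubs, mark=dot, rank=4), since mark is dot. Group B: (face=up, suit=spades, mark=dot, rank=1), since mark is dot. Group A: (face=up, suit=clubs, mark=cross, rank=12), since mark is cross.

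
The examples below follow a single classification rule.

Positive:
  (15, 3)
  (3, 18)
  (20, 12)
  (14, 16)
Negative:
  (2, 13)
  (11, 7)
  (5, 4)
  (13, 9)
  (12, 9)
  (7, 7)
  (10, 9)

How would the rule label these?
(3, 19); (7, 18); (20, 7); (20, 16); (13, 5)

The simplest hypothesis consistent with all the labels is: max ≥ 14.
(3, 19): max 19, matches → Positive. (7, 18): max 18, matches → Positive. (20, 7): max 20, matches → Positive. (20, 16): max 20, matches → Positive. (13, 5): max 13, does not fit → Negative.

Positive, Positive, Positive, Positive, Negative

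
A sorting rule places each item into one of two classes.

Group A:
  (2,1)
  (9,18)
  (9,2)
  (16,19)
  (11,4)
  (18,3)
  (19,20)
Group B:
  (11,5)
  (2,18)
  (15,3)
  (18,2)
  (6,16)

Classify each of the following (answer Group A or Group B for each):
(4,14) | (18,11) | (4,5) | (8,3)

Comparing the two groups points to one rule — sum is odd.
(4,14): 4+14 = 18 — does not pass, so Group B. (18,11): 18+11 = 29 — fits, so Group A. (4,5): 4+5 = 9 — fits, so Group A. (8,3): 8+3 = 11 — fits, so Group A.

Group B, Group A, Group A, Group A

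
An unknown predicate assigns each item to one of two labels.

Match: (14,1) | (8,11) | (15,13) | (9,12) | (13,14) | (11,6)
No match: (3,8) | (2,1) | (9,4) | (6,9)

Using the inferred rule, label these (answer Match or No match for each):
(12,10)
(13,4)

Match, Match

The pattern is that an item is 'Match' exactly when: max ≥ 11.
(12,10): Match (max 12).
(13,4): Match (max 13).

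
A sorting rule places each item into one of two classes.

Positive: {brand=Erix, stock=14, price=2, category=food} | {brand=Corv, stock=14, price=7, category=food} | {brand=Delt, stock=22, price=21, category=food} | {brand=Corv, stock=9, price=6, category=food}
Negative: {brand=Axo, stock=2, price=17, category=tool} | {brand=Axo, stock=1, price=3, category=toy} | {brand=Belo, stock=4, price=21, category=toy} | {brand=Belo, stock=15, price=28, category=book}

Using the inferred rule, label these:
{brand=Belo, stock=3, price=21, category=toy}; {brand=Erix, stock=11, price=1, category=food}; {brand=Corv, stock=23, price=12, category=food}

Negative, Positive, Positive

The classifier is using: category is food.
Negative: {brand=Belo, stock=3, price=21, category=toy}, since category is toy.
Positive: {brand=Erix, stock=11, price=1, category=food}, since category is food.
Positive: {brand=Corv, stock=23, price=12, category=food}, since category is food.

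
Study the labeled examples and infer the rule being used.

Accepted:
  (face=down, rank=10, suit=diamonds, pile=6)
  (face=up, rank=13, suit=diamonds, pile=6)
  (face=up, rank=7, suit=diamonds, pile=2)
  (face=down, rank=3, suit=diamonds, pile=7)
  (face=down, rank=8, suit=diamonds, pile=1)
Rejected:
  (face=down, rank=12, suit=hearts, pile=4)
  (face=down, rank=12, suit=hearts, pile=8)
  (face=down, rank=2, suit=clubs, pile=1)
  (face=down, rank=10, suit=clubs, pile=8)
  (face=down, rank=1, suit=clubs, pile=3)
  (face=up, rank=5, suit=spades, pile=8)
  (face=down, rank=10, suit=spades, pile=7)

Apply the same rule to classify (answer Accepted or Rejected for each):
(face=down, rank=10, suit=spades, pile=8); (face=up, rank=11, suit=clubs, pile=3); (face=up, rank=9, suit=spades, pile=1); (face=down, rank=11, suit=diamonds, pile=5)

Every 'Accepted' example satisfies: suit is diamonds. None of the 'Rejected' examples do.
(face=down, rank=10, suit=spades, pile=8) → suit is spades → Rejected.
(face=up, rank=11, suit=clubs, pile=3) → suit is clubs → Rejected.
(face=up, rank=9, suit=spades, pile=1) → suit is spades → Rejected.
(face=down, rank=11, suit=diamonds, pile=5) → suit is diamonds → Accepted.

Rejected, Rejected, Rejected, Accepted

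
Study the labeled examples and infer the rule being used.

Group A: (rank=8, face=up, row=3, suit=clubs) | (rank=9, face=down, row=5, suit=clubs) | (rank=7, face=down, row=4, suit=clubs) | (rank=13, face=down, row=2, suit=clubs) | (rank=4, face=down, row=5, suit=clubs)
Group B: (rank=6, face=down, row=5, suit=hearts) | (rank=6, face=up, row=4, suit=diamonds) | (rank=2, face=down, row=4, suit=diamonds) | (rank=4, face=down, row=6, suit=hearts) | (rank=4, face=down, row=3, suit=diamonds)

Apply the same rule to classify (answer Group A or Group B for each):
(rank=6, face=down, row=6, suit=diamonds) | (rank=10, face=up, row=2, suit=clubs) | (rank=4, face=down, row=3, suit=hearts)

Group B, Group A, Group B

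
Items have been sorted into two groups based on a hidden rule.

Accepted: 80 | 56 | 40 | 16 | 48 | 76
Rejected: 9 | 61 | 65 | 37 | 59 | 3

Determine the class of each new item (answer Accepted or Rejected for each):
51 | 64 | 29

The simplest hypothesis consistent with all the labels is: even.
51: 51 is odd, doesn't qualify → Rejected. 64: 64 is even, has this property → Accepted. 29: 29 is odd, doesn't qualify → Rejected.

Rejected, Accepted, Rejected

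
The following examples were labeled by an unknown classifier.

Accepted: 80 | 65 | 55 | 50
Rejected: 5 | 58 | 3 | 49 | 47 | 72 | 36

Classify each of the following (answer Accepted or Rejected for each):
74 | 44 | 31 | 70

The common property of the 'Accepted' items is: multiple of 5 AND at least 36. No 'Rejected' item has it.
74: 74 = 5·14 + 4, 74 ≥ 36 — does not pass, so Rejected.
44: 44 = 5·8 + 4, 44 ≥ 36 — does not pass, so Rejected.
31: 31 = 5·6 + 1, 31 < 36 — does not pass, so Rejected.
70: 70 = 5·14, 70 ≥ 36 — passes, so Accepted.

Rejected, Rejected, Rejected, Accepted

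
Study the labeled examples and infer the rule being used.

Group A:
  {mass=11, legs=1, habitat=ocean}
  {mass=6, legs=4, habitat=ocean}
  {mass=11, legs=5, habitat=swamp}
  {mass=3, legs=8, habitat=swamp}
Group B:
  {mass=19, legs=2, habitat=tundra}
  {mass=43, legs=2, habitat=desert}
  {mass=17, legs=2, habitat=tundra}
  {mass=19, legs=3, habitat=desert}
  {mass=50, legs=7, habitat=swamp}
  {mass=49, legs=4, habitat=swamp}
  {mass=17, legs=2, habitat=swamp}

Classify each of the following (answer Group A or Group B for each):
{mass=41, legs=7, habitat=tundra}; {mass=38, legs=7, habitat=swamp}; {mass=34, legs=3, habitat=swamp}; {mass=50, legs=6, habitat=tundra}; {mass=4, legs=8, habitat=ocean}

Group B, Group B, Group B, Group B, Group A

The simplest hypothesis consistent with all the labels is: mass ≤ 11.
{mass=41, legs=7, habitat=tundra}: mass = 41 — fails the rule, so Group B.
{mass=38, legs=7, habitat=swamp}: mass = 38 — fails the rule, so Group B.
{mass=34, legs=3, habitat=swamp}: mass = 34 — fails the rule, so Group B.
{mass=50, legs=6, habitat=tundra}: mass = 50 — fails the rule, so Group B.
{mass=4, legs=8, habitat=ocean}: mass = 4 — satisfies this, so Group A.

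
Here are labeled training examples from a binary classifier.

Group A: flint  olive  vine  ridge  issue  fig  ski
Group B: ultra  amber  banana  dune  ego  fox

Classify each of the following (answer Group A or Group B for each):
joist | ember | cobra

All 'Group A' examples share one property — contains 'i' — and every 'Group B' example lacks it.
joist: has 'i', qualifies → Group A.
ember: no 'i', does not fit → Group B.
cobra: no 'i', does not fit → Group B.

Group A, Group B, Group B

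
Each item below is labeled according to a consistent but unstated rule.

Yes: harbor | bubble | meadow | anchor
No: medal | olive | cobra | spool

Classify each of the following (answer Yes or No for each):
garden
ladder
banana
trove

The pattern is that an item is 'Yes' exactly when: even length.
garden: length 6 — matches, so Yes.
ladder: length 6 — matches, so Yes.
banana: length 6 — matches, so Yes.
trove: length 5 — does not satisfy this, so No.

Yes, Yes, Yes, No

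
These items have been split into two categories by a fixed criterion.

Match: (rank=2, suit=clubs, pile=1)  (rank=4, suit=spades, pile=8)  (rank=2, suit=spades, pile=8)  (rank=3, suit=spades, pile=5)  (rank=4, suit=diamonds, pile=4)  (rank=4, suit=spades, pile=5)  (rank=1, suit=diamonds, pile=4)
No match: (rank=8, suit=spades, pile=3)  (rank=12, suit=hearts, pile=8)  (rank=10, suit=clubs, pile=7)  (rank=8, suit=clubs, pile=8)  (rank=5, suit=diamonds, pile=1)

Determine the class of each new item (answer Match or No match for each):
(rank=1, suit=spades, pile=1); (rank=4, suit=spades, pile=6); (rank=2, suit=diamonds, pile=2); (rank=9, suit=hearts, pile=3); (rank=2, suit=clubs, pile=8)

Match, Match, Match, No match, Match

The rule appears to be: rank ≤ 4.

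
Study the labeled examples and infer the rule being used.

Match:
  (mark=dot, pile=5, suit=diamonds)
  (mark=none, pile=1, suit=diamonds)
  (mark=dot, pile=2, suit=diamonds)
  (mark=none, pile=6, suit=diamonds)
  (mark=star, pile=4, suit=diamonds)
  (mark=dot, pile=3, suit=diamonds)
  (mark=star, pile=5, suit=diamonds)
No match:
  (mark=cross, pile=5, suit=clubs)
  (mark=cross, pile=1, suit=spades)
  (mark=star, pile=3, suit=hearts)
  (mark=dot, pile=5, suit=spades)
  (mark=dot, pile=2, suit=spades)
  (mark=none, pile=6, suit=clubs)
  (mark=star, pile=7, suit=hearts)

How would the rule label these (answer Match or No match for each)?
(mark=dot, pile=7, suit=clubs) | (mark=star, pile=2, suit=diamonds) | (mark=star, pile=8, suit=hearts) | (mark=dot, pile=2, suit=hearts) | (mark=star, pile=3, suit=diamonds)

No match, Match, No match, No match, Match

A rule that fits every label: suit is diamonds — true of each 'Match' example, false of each 'No match' one.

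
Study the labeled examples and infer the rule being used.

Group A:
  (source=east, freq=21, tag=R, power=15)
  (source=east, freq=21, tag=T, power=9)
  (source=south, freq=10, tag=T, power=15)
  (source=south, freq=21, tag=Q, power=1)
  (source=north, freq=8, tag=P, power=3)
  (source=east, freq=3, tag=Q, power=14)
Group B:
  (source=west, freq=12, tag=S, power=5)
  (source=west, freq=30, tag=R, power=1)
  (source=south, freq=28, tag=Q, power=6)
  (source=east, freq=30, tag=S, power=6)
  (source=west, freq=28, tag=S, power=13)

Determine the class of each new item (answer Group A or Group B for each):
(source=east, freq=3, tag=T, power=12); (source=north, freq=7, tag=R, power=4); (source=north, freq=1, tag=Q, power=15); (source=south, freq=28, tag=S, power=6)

Group A, Group A, Group A, Group B

Every 'Group A' example satisfies: freq ≤ 10 OR freq = 21. None of the 'Group B' examples do.
(source=east, freq=3, tag=T, power=12): Group A (freq = 3). (source=north, freq=7, tag=R, power=4): Group A (freq = 7). (source=north, freq=1, tag=Q, power=15): Group A (freq = 1). (source=south, freq=28, tag=S, power=6): Group B (freq = 28).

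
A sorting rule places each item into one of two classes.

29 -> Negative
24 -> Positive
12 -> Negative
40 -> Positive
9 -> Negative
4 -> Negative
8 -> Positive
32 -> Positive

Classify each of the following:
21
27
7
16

Negative, Negative, Negative, Positive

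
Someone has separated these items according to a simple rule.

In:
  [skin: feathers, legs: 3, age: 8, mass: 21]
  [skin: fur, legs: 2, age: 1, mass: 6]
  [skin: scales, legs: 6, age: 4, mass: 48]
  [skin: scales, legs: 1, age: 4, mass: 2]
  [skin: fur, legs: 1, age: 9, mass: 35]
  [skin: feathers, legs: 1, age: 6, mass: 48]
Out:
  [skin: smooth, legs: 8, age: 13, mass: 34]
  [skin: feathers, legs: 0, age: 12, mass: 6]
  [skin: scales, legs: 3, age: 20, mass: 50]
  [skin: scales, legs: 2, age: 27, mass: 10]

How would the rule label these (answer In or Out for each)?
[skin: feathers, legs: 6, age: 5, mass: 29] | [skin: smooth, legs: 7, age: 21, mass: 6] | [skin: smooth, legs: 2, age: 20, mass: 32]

In, Out, Out

A rule that fits every label: age ≤ 9 — true of each 'In' example, false of each 'Out' one.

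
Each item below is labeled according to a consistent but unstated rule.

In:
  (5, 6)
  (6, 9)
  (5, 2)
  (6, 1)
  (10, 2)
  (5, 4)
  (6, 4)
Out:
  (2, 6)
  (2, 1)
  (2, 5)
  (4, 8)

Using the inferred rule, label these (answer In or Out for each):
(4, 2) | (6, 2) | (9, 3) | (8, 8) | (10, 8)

Out, In, In, In, In

'In' ⟺ first ≥ 5.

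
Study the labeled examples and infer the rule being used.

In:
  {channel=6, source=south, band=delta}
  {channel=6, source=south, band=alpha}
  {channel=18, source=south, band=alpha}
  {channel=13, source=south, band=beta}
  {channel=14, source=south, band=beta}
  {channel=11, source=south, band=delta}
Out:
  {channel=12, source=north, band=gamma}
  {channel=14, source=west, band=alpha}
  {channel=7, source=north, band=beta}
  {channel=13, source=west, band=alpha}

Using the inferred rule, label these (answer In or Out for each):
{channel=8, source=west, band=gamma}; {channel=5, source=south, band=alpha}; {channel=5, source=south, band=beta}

Out, In, In

The common property of the 'In' items is: source is south. No 'Out' item has it.
{channel=8, source=west, band=gamma} — source is west, hence Out. {channel=5, source=south, band=alpha} — source is south, hence In. {channel=5, source=south, band=beta} — source is south, hence In.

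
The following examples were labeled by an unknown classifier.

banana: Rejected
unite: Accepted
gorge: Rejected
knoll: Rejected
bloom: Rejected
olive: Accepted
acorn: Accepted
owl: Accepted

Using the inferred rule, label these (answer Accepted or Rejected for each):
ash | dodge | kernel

Accepted, Rejected, Rejected

A rule that fits every label: starts with a vowel — true of each 'Accepted' example, false of each 'Rejected' one.
ash: starts with 'a', satisfies this → Accepted. dodge: starts with 'd', does not fit → Rejected. kernel: starts with 'k', does not fit → Rejected.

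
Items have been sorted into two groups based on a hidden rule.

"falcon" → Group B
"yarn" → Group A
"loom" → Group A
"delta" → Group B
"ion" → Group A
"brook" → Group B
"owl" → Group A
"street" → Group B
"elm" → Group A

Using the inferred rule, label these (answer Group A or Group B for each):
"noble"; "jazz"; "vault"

Group B, Group A, Group B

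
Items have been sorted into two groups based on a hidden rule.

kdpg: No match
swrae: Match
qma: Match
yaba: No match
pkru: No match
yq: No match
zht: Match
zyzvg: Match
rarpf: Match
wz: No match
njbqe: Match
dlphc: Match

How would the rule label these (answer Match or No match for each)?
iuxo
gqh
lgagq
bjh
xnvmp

No match, Match, Match, Match, Match

Looking at the examples, the only property every 'Match' case has and every 'No match' case lacks is: odd length.
iuxo: length 4 — does not satisfy this, so No match. gqh: length 3 — satisfies this, so Match. lgagq: length 5 — satisfies this, so Match. bjh: length 3 — satisfies this, so Match. xnvmp: length 5 — satisfies this, so Match.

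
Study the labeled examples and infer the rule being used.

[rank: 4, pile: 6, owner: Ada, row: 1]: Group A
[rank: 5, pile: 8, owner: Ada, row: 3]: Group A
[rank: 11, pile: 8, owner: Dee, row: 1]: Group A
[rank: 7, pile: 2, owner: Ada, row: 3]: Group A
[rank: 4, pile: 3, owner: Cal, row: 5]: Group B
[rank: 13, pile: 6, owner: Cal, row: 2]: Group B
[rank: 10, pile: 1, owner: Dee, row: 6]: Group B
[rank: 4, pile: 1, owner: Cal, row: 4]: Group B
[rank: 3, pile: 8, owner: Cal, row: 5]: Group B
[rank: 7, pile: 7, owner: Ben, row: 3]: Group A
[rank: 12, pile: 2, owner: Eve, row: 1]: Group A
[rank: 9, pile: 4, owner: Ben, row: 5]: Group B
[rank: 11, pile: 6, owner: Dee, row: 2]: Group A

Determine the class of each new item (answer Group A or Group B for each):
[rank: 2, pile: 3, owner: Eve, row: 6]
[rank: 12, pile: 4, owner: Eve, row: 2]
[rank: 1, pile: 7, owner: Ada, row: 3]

Group B, Group A, Group A

The distinguishing property — rank ≤ 12 AND row ≤ 3 — holds for all the 'Group A' cases and none of the 'Group B' cases.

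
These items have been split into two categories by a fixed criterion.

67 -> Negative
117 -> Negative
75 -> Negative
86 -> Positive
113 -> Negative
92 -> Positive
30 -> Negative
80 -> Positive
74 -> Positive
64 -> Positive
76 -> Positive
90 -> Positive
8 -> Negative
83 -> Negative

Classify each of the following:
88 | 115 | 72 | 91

The distinguishing property — even AND at least 64 — holds for all the 'Positive' cases and none of the 'Negative' cases.

Positive, Negative, Positive, Negative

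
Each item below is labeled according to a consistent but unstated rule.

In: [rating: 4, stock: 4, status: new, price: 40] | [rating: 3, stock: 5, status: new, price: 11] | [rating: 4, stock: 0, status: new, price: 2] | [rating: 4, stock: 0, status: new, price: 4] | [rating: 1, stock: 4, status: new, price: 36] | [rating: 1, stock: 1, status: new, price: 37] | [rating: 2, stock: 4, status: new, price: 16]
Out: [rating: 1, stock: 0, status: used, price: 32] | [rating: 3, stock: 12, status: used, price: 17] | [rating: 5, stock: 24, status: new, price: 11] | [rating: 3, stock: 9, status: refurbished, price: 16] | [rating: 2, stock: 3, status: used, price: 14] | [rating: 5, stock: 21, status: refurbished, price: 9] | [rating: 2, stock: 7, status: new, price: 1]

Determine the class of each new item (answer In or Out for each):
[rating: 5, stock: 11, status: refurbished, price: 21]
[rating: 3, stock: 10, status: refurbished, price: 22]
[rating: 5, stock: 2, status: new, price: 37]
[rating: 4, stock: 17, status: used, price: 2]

Every 'In' example satisfies: status is new AND stock ≤ 5. None of the 'Out' examples do.

Out, Out, In, Out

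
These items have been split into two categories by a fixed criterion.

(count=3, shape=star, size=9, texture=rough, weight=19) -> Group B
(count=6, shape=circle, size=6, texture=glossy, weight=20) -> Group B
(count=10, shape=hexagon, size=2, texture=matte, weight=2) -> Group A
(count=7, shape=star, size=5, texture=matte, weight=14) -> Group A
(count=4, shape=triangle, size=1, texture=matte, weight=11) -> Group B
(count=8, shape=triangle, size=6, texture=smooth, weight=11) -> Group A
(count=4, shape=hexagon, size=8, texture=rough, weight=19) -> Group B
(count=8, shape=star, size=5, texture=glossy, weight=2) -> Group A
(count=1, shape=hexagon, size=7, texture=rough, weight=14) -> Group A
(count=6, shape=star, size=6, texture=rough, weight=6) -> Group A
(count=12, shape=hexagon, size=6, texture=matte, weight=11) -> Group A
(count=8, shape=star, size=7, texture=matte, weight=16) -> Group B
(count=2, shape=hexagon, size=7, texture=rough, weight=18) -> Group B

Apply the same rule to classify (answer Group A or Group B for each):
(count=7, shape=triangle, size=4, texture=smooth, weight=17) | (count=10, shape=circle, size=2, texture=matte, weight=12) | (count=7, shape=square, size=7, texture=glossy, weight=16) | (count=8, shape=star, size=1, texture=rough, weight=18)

The pattern is that an item is 'Group A' exactly when: size ≥ 2 AND weight ≤ 14.
(count=7, shape=triangle, size=4, texture=smooth, weight=17): size = 4, weight = 17, does not pass → Group B.
(count=10, shape=circle, size=2, texture=matte, weight=12): size = 2, weight = 12, fits → Group A.
(count=7, shape=square, size=7, texture=glossy, weight=16): size = 7, weight = 16, does not pass → Group B.
(count=8, shape=star, size=1, texture=rough, weight=18): size = 1, weight = 18, does not pass → Group B.

Group B, Group A, Group B, Group B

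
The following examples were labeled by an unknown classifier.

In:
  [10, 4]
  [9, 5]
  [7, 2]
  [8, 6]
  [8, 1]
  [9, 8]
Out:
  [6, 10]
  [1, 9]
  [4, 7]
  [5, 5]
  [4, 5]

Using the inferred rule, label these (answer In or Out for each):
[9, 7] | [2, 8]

Rule: first > second. This holds for each 'In' example and fails for each 'Out' one.
[9, 7]: In (9 > 7). [2, 8]: Out (2 < 8).

In, Out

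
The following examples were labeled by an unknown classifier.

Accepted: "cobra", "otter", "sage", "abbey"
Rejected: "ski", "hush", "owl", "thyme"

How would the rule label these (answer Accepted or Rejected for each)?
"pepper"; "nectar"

Accepted, Accepted

A rule that fits every label: has ≥ 2 vowels — true of each 'Accepted' example, false of each 'Rejected' one.
"pepper": 2 vowels, qualifies → Accepted.
"nectar": 2 vowels, qualifies → Accepted.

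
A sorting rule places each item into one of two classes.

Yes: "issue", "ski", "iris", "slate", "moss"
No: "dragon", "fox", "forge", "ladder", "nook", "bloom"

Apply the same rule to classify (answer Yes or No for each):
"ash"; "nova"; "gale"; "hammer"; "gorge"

Yes, No, No, No, No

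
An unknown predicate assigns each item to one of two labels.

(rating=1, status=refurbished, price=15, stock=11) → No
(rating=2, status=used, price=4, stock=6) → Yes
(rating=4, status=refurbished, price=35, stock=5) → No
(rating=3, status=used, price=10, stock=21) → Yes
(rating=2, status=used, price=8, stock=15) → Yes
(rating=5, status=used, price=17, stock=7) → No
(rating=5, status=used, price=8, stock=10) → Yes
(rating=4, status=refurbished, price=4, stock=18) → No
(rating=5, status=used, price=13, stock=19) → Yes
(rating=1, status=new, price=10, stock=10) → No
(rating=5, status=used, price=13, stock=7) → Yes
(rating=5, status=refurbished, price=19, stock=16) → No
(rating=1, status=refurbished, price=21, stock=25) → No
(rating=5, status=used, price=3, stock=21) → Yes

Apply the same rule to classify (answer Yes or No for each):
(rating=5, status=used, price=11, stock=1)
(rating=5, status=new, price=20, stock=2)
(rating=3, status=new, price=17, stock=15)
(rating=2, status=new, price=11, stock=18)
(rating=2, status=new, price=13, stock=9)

Every 'Yes' example satisfies: status is used AND price ≤ 13. None of the 'No' examples do.

Yes, No, No, No, No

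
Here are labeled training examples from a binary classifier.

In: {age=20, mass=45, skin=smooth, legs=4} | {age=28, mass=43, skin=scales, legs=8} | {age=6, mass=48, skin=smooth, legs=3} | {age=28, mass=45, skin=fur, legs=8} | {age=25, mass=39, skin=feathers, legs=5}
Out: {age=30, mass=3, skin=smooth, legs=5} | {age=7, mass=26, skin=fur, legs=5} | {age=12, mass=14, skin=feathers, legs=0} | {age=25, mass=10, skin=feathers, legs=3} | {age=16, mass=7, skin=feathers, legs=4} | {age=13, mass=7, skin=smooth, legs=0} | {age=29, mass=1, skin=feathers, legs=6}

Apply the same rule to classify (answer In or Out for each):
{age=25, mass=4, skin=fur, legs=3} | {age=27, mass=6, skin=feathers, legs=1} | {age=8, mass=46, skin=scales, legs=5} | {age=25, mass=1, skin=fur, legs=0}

Rule: mass ≥ 39. This holds for each 'In' example and fails for each 'Out' one.
Out: {age=25, mass=4, skin=fur, legs=3}, since mass = 4.
Out: {age=27, mass=6, skin=feathers, legs=1}, since mass = 6.
In: {age=8, mass=46, skin=scales, legs=5}, since mass = 46.
Out: {age=25, mass=1, skin=fur, legs=0}, since mass = 1.

Out, Out, In, Out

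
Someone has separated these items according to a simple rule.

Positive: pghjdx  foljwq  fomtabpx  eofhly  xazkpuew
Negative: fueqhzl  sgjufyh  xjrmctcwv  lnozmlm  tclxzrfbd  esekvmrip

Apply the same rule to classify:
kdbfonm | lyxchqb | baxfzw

The common property of the 'Positive' items is: even length. No 'Negative' item has it.

Negative, Negative, Positive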